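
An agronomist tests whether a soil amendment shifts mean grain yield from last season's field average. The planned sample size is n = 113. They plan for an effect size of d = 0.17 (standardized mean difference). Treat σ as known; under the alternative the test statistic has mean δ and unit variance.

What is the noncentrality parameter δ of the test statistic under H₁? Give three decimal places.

δ = d·√n = 0.17 × √113 = 1.8071

δ ≈ 1.807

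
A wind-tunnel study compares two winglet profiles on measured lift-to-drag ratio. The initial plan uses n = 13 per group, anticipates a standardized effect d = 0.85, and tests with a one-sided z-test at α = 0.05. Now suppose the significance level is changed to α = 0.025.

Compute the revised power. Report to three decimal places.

Power ≈ 0.582

δ = d·√(n/2) = 0.85 × √(13/2) = 2.1671 (unchanged). New critical value: z_{0.025} = 1.960.
Revised power = P(Z > 1.960 − δ) = Φ(0.207) = 0.5820.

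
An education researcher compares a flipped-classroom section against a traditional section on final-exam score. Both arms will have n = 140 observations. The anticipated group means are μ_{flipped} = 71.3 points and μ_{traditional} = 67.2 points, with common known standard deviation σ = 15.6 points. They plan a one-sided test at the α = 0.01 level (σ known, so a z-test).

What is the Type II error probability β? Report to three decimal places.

β ≈ 0.551

Standardized effect: d = |μ_{flipped} − μ_{traditional}| / σ = |71.3 − 67.2| / 15.6 = 0.2628
Noncentrality parameter: δ = d·√(n/2) = 0.2628 × √(140/2) = 2.1989
One-sided α = 0.01 → critical value z_{0.01} = 2.326.
Power = Φ(δ − 2.326) = Φ(-0.127) = 0.4493.
Type II error: β = 1 − power = 1 − 0.4493 = 0.5507.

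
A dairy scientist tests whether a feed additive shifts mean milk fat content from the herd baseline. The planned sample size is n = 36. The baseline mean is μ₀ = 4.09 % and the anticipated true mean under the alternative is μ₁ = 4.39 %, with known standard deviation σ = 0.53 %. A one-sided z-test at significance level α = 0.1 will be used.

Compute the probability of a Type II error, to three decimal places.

β ≈ 0.017

Standardized effect: d = |μ₁ − μ₀| / σ = |4.39 − 4.09| / 0.53 = 0.5660
Noncentrality parameter: δ = d·√n = 0.5660 × √36 = 3.3962
Critical value for a one-sided test at α = 0.1: z_α = 1.282.
Power = Φ(δ − 1.282) = Φ(2.115) = 0.9828.
Type II error: β = 1 − power = 1 − 0.9828 = 0.0172.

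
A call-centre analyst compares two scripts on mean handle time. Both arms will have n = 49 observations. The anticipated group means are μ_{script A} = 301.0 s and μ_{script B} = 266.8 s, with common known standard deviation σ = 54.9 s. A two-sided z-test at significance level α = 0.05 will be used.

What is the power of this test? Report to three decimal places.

Power ≈ 0.869

Standardized effect: d = |μ_{script A} − μ_{script B}| / σ = |301.0 − 266.8| / 54.9 = 0.6230
Noncentrality parameter: δ = d·√(n/2) = 0.6230 × √(49/2) = 3.0834
Two-sided α = 0.05 → critical value z_{0.025} = 1.960.
Power = Φ(δ − 1.960) + Φ(−δ − 1.960) = Φ(1.123) + Φ(-5.043) = 0.8694 + 0.0000 = 0.8694.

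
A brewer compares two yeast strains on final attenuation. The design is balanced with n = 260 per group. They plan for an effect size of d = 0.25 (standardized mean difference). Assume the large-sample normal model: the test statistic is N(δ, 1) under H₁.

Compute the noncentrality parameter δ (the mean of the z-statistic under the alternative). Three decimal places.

δ ≈ 2.850

δ = d·√(n/2) = 0.25 × √(260/2) = 2.8504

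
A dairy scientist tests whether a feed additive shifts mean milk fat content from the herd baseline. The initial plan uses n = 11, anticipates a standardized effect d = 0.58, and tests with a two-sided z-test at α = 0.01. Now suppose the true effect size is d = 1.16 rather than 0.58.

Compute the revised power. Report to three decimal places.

Power ≈ 0.898

With d = 1.16: δ = d·√n = 1.16 × √11 = 3.8473. Critical value z_{0.005} = 2.576.
Revised power = Φ(δ − 2.576) + Φ(−δ − 2.576) = Φ(1.271) + Φ(-6.423) = 0.8982 + 0.0000 = 0.8982.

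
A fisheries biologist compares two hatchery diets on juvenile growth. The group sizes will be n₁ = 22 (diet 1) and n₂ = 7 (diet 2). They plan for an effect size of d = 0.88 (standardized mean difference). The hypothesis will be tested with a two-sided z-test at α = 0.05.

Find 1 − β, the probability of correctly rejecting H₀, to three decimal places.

Noncentrality parameter: λ = d / √(1/n₁ + 1/n₂) = 0.88 / √(1/22 + 1/7) = 2.0279
Critical value for a two-sided test at α = 0.05: z_{α/2} = 1.960.
Power = Φ(λ − 1.960) + Φ(−λ − 1.960) = Φ(0.068) + Φ(-3.988) = 0.5271 + 0.0000 = 0.5271.

Power ≈ 0.527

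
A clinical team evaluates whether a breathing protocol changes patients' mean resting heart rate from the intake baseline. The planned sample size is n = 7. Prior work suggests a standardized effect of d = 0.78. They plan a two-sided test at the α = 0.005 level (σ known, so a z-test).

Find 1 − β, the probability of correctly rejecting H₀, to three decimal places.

Power ≈ 0.229

Noncentrality parameter: δ = d·√n = 0.78 × √7 = 2.0637
Critical value for a two-sided test at α = 0.005: z_{α/2} = 2.807.
Power = Φ(δ − 2.807) + Φ(−δ − 2.807) = Φ(-0.743) + Φ(-4.871) = 0.2286 + 0.0000 = 0.2286.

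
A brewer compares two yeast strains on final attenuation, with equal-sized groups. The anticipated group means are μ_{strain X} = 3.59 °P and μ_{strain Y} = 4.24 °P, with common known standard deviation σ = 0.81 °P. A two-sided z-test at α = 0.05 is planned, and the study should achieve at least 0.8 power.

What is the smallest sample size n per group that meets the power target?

n = 25 per group

Standardized effect: d = |μ_{strain X} − μ_{strain Y}| / σ = |3.59 − 4.24| / 0.81 = 0.8025
Set Φ(δ − 1.960) = 0.8; then δ − 1.960 = Φ⁻¹(0.8) = 0.842, giving δ = 2.802.
(The Φ(−δ − z_{α/2}) term is vanishingly small for δ > 0 and is dropped in the standard sample-size formula.)
δ = d·√(n/2) ⇒ n = 2(δ/d)² = 2 × (2.802 / 0.8025)² = 24.38.
Round up to the next whole unit.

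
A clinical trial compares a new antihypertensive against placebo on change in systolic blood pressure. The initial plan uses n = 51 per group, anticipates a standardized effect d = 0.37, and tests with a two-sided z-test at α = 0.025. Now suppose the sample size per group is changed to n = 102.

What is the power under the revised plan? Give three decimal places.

Power ≈ 0.656

With n = 102 per group: δ = d·√(n/2) = 0.37 × √(102/2) = 2.6423. Critical value z_{0.0125} = 2.241.
Revised power = Φ(δ − 2.241) + Φ(−δ − 2.241) = Φ(0.401) + Φ(-4.884) = 0.6558 + 0.0000 = 0.6558.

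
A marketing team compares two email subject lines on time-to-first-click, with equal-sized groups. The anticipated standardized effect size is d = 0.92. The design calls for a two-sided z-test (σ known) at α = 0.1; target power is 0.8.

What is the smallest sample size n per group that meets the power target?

n = 15 per group

Set Φ(δ − 1.645) = 0.8; then δ − 1.645 = Φ⁻¹(0.8) = 0.842, giving δ = 2.486.
(The Φ(−δ − z_{α/2}) term is vanishingly small for δ > 0 and is dropped in the standard sample-size formula.)
δ = d·√(n/2) ⇒ n = 2(δ/d)² = 2 × (2.486 / 0.92)² = 14.61.
Rounding up, n = 15 per group.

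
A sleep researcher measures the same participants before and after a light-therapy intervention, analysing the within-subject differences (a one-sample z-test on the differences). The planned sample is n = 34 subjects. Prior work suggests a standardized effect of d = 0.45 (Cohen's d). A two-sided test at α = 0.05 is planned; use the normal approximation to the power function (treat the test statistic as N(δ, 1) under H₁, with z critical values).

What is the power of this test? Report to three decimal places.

Power ≈ 0.747

Noncentrality parameter: δ = d·√n = 0.45 × √34 = 2.6239
Two-sided α = 0.05 → critical value z_{0.025} = 1.960.
Power = Φ(δ − 1.960) + Φ(−δ − 1.960) = Φ(0.664) + Φ(-4.584) = 0.7466 + 0.0000 = 0.7466.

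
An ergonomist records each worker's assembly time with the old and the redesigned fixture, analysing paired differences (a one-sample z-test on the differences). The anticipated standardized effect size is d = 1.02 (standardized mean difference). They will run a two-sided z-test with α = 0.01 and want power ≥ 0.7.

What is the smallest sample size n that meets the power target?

n = 10

Set Φ(δ − 2.576) = 0.7; then δ − 2.576 = Φ⁻¹(0.7) = 0.524, giving δ = 3.100.
(The Φ(−δ − z_{α/2}) term is vanishingly small for δ > 0 and is dropped in the standard sample-size formula.)
δ = d·√n ⇒ n = (δ/d)² = (3.100 / 1.02)² = 9.24.
Round up to the next whole unit.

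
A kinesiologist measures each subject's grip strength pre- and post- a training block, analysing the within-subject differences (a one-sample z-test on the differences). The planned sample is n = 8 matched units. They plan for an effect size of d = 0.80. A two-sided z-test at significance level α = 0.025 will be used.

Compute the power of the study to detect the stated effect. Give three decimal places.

Noncentrality parameter: δ = d·√n = 0.80 × √8 = 2.2627
Critical value for a two-sided test at α = 0.025: z_{α/2} = 2.241.
Power = Φ(δ − 2.241) + Φ(−δ − 2.241) = Φ(0.021) + Φ(-4.504) = 0.5085 + 0.0000 = 0.5085.

Power ≈ 0.509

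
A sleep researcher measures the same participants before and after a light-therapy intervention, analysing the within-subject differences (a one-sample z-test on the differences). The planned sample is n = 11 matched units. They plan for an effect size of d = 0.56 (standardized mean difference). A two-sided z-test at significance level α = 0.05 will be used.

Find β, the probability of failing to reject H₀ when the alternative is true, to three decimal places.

Noncentrality parameter: δ = d·√n = 0.56 × √11 = 1.8573
Critical value for a two-sided test at α = 0.05: z_{α/2} = 1.960.
Power = Φ(δ − 1.960) + Φ(−δ − 1.960) = Φ(-0.103) + Φ(-3.817) = 0.4591 + 0.0001 = 0.4592.
Type II error: β = 1 − power = 1 − 0.4592 = 0.5408.

β ≈ 0.541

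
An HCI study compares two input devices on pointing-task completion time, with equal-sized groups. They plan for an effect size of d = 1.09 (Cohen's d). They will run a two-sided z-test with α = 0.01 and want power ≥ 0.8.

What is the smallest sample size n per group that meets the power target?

For power 0.8 need Φ(δ − z_{0.005}) = 0.8, so δ = z_{0.005} + z_{0.20} = 2.576 + 0.842 = 3.417.
(Ignoring the negligible lower-tail rejection probability gives the usual closed-form inversion.)
δ = d·√(n/2) ⇒ n = 2(δ/d)² = 2 × (3.417 / 1.09)² = 19.66.
Round up to the next whole unit.

n = 20 per group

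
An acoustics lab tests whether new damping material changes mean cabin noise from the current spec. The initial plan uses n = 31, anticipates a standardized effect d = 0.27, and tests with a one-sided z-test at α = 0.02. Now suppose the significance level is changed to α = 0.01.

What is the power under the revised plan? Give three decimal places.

δ = d·√n = 0.27 × √31 = 1.5033 (unchanged). New critical value: z_{0.01} = 2.326.
Revised power = Φ(δ − 2.326) = Φ(-0.823) = 0.2052.

Power ≈ 0.205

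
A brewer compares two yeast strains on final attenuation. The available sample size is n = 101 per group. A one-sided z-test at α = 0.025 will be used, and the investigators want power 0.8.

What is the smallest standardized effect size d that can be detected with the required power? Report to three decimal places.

Required noncentrality: δ = z_{0.025} + z_{0.20} = 1.960 + 0.842 = 2.802.
δ = d·√(n/2) ⇒ d = δ/√(n/2) = 2.802/√(101/2) = 0.3942.

d ≈ 0.394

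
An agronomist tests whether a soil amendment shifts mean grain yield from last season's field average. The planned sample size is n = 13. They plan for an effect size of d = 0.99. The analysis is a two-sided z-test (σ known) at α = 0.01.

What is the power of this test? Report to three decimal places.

Noncentrality parameter: δ = d·√n = 0.99 × √13 = 3.5695
Two-sided α = 0.01 → critical value z_{0.005} = 2.576.
Power = Φ(δ − 2.576) + Φ(−δ − 2.576) = Φ(0.994) + Φ(-6.145) = 0.8398 + 0.0000 = 0.8398.

Power ≈ 0.840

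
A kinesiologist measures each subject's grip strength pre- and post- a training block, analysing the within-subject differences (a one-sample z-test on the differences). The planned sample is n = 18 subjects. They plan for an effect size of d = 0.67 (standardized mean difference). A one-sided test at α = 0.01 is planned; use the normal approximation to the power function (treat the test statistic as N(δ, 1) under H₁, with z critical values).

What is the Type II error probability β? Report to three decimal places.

Noncentrality parameter: δ = d·√n = 0.67 × √18 = 2.8426
Critical value for a one-sided test at α = 0.01: z_α = 2.326.
Power = Φ(δ − 2.326) = Φ(0.516) = 0.6972.
Type II error: β = 1 − power = 1 − 0.6972 = 0.3028.

β ≈ 0.303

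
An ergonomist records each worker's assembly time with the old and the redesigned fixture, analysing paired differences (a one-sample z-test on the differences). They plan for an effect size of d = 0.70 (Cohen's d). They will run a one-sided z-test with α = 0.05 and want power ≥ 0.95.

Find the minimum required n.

n = 23

Set Φ(δ − 1.645) = 0.95; then δ − 1.645 = Φ⁻¹(0.95) = 1.645, giving δ = 3.290.
δ = d·√n ⇒ n = (δ/d)² = (3.290 / 0.70)² = 22.09.
Round up to the next whole unit.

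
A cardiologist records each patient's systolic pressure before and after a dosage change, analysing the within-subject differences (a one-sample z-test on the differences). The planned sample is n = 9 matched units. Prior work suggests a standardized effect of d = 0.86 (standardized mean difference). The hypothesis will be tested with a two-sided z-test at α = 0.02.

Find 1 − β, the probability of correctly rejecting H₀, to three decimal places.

Noncentrality parameter: δ = d·√n = 0.86 × √9 = 2.5800
Two-sided α = 0.02 → critical value z_{0.01} = 2.326.
Power = Φ(δ − 2.326) + Φ(−δ − 2.326) = Φ(0.254) + Φ(-4.906) = 0.6001 + 0.0000 = 0.6001.

Power ≈ 0.600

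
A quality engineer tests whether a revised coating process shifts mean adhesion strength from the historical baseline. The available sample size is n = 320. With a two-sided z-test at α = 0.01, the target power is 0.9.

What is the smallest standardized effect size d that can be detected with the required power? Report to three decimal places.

Required noncentrality: δ = z_{0.005} + z_{0.10} = 2.576 + 1.282 = 3.857.
(Lower-tail contribution to power is negligible for δ > 0.)
δ = d·√n ⇒ d = δ/√n = 3.857/√320 = 0.2156.

d ≈ 0.216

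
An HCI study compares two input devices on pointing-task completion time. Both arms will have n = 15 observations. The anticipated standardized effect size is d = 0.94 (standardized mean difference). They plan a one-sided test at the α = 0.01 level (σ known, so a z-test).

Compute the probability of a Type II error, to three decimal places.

Noncentrality parameter: δ = d·√(n/2) = 0.94 × √(15/2) = 2.5743
Critical value for a one-sided test at α = 0.01: z_α = 2.326.
Power = P(Z > 2.326 − δ) = Φ(0.248) = 0.5979.
Type II error: β = 1 − power = 1 − 0.5979 = 0.4021.

β ≈ 0.402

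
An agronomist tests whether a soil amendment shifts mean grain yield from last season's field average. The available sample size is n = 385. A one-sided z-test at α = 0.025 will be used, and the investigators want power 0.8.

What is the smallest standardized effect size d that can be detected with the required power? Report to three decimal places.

d ≈ 0.143

Required noncentrality: δ = z_{0.025} + z_{0.20} = 1.960 + 0.842 = 2.802.
δ = d·√n ⇒ d = δ/√n = 2.802/√385 = 0.1428.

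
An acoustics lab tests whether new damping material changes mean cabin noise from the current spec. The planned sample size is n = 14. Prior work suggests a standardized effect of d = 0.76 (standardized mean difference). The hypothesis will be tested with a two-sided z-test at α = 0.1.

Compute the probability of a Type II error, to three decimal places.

Noncentrality parameter: δ = d·√n = 0.76 × √14 = 2.8437
Critical value for a two-sided test at α = 0.1: z_{α/2} = 1.645.
Power = Φ(δ − 1.645) + Φ(−δ − 1.645) = Φ(1.199) + Φ(-4.489) = 0.8847 + 0.0000 = 0.8847.
Type II error: β = 1 − power = 1 − 0.8847 = 0.1153.

β ≈ 0.115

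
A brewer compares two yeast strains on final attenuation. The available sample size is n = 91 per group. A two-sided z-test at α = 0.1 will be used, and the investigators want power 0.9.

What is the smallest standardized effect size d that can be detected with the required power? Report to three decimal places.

Need Φ(δ − 1.645) = 0.9, so δ = 1.645 + 1.282 = 2.926.
(Lower-tail contribution to power is negligible for δ > 0.)
δ = d·√(n/2) ⇒ d = δ/√(n/2) = 2.926/√(91/2) = 0.4338.

d ≈ 0.434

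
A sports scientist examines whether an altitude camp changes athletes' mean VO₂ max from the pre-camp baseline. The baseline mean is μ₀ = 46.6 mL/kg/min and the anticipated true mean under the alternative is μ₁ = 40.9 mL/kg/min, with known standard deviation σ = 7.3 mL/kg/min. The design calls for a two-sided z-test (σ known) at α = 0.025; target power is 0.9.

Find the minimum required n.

Standardized effect: d = |μ₁ − μ₀| / σ = |40.9 − 46.6| / 7.3 = 0.7808
For power 0.9 need Φ(δ − z_{0.0125}) = 0.9, so δ = z_{0.0125} + z_{0.10} = 2.241 + 1.282 = 3.523.
(Ignoring the negligible lower-tail rejection probability gives the usual closed-form inversion.)
δ = d·√n ⇒ n = (δ/d)² = (3.523 / 0.7808)² = 20.36.
Round up to the next whole unit.

n = 21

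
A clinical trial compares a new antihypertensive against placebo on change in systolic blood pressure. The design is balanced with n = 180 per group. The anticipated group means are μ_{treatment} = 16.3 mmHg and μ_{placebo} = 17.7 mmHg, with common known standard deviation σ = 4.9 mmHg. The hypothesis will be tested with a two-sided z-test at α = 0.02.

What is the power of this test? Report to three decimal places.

Power ≈ 0.650

Standardized effect: d = |μ_{treatment} − μ_{placebo}| / σ = |16.3 − 17.7| / 4.9 = 0.2857
Noncentrality parameter: δ = d·√(n/2) = 0.2857 × √(180/2) = 2.7105
Critical value for a two-sided test at α = 0.02: z_{α/2} = 2.326.
Power = Φ(δ − 2.326) + Φ(−δ − 2.326) = Φ(0.384) + Φ(-5.037) = 0.6496 + 0.0000 = 0.6496.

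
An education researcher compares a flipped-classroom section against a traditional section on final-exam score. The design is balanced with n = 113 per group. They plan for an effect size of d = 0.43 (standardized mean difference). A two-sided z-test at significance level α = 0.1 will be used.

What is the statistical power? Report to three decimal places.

Noncentrality parameter: δ = d·√(n/2) = 0.43 × √(113/2) = 3.2322
Two-sided α = 0.1 → critical value z_{0.05} = 1.645.
Power = Φ(δ − 1.645) + Φ(−δ − 1.645) = Φ(1.587) + Φ(-4.877) = 0.9438 + 0.0000 = 0.9438.

Power ≈ 0.944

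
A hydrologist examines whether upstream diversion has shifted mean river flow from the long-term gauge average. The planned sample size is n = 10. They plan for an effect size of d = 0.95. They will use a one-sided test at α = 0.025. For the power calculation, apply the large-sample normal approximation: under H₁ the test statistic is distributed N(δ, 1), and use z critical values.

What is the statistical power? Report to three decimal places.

Noncentrality parameter: δ = d·√n = 0.95 × √10 = 3.0042
Critical value for a one-sided test at α = 0.025: z_α = 1.960.
Power = P(Z > 1.960 − δ) = Φ(1.044) = 0.8518.

Power ≈ 0.852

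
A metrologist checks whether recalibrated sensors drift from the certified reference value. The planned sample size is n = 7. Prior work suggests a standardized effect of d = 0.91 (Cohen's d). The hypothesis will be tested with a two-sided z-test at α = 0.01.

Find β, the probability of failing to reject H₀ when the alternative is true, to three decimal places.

β ≈ 0.567

Noncentrality parameter: δ = d·√n = 0.91 × √7 = 2.4076
Two-sided α = 0.01 → critical value z_{0.005} = 2.576.
Power = Φ(δ − 2.576) + Φ(−δ − 2.576) = Φ(-0.168) + Φ(-4.983) = 0.4332 + 0.0000 = 0.4332.
Type II error: β = 1 − power = 1 − 0.4332 = 0.5668.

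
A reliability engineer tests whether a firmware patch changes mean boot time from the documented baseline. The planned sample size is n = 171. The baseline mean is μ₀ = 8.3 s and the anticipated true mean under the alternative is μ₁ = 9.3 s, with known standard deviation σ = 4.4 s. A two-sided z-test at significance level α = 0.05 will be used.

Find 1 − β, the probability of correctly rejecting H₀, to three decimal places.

Power ≈ 0.844

Standardized effect: d = |μ₁ − μ₀| / σ = |9.3 − 8.3| / 4.4 = 0.2273
Noncentrality parameter: δ = d·√n = 0.2273 × √171 = 2.9720
Two-sided α = 0.05 → critical value z_{0.025} = 1.960.
Power = Φ(δ − 1.960) + Φ(−δ − 1.960) = Φ(1.012) + Φ(-4.932) = 0.8442 + 0.0000 = 0.8442.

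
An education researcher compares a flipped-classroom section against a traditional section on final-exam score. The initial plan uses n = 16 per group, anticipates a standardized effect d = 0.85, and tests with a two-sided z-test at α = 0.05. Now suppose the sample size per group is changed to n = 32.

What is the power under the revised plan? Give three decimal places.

Power ≈ 0.925

With n = 32 per group: δ = d·√(n/2) = 0.85 × √(32/2) = 3.4000. Critical value z_{0.025} = 1.960.
Revised power = Φ(δ − 1.960) + Φ(−δ − 1.960) = Φ(1.440) + Φ(-5.360) = 0.9251 + 0.0000 = 0.9251.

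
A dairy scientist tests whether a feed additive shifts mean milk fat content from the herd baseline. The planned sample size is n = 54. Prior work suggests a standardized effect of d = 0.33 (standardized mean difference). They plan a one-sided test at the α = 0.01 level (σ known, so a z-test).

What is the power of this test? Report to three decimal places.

Power ≈ 0.539

Noncentrality parameter: δ = d·√n = 0.33 × √54 = 2.4250
Critical value for a one-sided test at α = 0.01: z_α = 2.326.
Power = Φ(δ − 2.326) = Φ(0.099) = 0.5393.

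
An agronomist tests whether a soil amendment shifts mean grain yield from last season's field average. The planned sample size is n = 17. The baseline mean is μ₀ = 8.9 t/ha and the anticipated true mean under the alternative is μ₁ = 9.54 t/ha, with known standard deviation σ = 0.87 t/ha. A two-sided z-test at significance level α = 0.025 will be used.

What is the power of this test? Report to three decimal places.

Power ≈ 0.786

Standardized effect: d = |μ₁ − μ₀| / σ = |9.54 − 8.9| / 0.87 = 0.7356
Noncentrality parameter: δ = d·√n = 0.7356 × √17 = 3.0331
Critical value for a two-sided test at α = 0.025: z_{α/2} = 2.241.
Power = Φ(δ − 2.241) + Φ(−δ − 2.241) = Φ(0.792) + Φ(-5.274) = 0.7857 + 0.0000 = 0.7857.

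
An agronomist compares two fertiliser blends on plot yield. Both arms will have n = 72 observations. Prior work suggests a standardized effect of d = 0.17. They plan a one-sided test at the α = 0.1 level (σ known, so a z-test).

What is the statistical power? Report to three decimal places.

Noncentrality parameter: δ = d·√(n/2) = 0.17 × √(72/2) = 1.0200
Critical value for a one-sided test at α = 0.1: z_α = 1.282.
Power = P(Z > 1.282 − δ) = Φ(-0.262) = 0.3968.

Power ≈ 0.397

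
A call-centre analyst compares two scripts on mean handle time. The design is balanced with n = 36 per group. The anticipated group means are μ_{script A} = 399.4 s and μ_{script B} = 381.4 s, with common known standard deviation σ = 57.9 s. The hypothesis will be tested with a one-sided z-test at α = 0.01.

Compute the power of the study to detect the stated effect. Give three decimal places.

Standardized effect: d = |μ_{script A} − μ_{script B}| / σ = |399.4 − 381.4| / 57.9 = 0.3109
Noncentrality parameter: δ = d·√(n/2) = 0.3109 × √(36/2) = 1.3190
Critical value for a one-sided test at α = 0.01: z_α = 2.326.
Power = Φ(δ − 2.326) = Φ(-1.007) = 0.1569.

Power ≈ 0.157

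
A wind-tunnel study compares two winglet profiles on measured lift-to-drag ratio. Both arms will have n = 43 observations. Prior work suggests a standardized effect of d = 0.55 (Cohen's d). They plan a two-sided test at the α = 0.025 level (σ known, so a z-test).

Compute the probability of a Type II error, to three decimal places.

β ≈ 0.379

Noncentrality parameter: δ = d·√(n/2) = 0.55 × √(43/2) = 2.5502
Critical value for a two-sided test at α = 0.025: z_{α/2} = 2.241.
Power = Φ(δ − 2.241) + Φ(−δ − 2.241) = Φ(0.309) + Φ(-4.792) = 0.6213 + 0.0000 = 0.6213.
Type II error: β = 1 − power = 1 − 0.6213 = 0.3787.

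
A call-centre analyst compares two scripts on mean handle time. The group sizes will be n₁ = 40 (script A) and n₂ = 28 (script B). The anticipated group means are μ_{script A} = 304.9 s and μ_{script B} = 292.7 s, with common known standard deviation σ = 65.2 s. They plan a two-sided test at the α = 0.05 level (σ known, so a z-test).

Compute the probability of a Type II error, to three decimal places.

β ≈ 0.882

Standardized effect: d = |μ_{script A} − μ_{script B}| / σ = |304.9 − 292.7| / 65.2 = 0.1871
Noncentrality parameter: δ = d / √(1/n₁ + 1/n₂) = 0.1871 / √(1/40 + 1/28) = 0.7594
Two-sided α = 0.05 → critical value z_{0.025} = 1.960.
Power = Φ(δ − 1.960) + Φ(−δ − 1.960) = Φ(-1.201) + Φ(-2.719) = 0.1150 + 0.0033 = 0.1182.
Type II error: β = 1 − power = 1 − 0.1182 = 0.8818.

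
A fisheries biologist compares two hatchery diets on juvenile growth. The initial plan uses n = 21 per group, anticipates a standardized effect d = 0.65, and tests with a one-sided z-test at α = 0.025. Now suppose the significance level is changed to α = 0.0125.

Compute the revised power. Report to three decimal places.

Power ≈ 0.446

δ = d·√(n/2) = 0.65 × √(21/2) = 2.1062 (unchanged). New critical value: z_{0.0125} = 2.241.
Revised power = Φ(δ − 2.241) = Φ(-0.135) = 0.4462.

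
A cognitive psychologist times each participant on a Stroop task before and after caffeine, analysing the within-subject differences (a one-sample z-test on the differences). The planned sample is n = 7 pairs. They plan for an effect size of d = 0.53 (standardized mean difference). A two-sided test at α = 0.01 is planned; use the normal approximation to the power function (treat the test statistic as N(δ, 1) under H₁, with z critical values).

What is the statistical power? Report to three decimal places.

Noncentrality parameter: δ = d·√n = 0.53 × √7 = 1.4022
Two-sided α = 0.01 → critical value z_{0.005} = 2.576.
Power = Φ(δ − 2.576) + Φ(−δ − 2.576) = Φ(-1.174) + Φ(-3.978) = 0.1203 + 0.0000 = 0.1203.

Power ≈ 0.120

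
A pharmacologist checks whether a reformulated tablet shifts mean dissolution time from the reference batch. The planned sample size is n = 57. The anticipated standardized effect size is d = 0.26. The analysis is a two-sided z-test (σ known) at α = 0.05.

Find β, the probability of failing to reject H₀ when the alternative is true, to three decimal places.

β ≈ 0.499

Noncentrality parameter: δ = d·√n = 0.26 × √57 = 1.9630
Critical value for a two-sided test at α = 0.05: z_{α/2} = 1.960.
Power = Φ(δ − 1.960) + Φ(−δ − 1.960) = Φ(0.003) + Φ(-3.923) = 0.5012 + 0.0000 = 0.5012.
Type II error: β = 1 − power = 1 − 0.5012 = 0.4988.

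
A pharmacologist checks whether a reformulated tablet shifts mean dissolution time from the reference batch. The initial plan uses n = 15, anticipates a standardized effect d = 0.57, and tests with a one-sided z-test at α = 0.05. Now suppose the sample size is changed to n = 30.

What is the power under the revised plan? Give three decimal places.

With n = 30: δ = d·√n = 0.57 × √30 = 3.1220. Critical value z_{0.05} = 1.645.
Revised power = Φ(δ − 1.645) = Φ(1.477) = 0.9302.

Power ≈ 0.930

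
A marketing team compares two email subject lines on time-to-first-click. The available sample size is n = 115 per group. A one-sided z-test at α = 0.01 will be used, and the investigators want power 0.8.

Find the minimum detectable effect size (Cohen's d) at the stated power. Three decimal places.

Required noncentrality: δ = z_{0.01} + z_{0.20} = 2.326 + 0.842 = 3.168.
δ = d·√(n/2) ⇒ d = δ/√(n/2) = 3.168/√(115/2) = 0.4178.

d ≈ 0.418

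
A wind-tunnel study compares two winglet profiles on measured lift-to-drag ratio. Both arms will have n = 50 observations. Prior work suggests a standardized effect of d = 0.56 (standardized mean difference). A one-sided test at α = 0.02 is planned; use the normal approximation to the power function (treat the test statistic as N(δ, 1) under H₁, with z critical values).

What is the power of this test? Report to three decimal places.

Power ≈ 0.772

Noncentrality parameter: λ = d·√(n/2) = 0.56 × √(50/2) = 2.8000
One-sided α = 0.02 → critical value z_{0.02} = 2.054.
Power = Φ(λ − 2.054) = Φ(0.746) = 0.7722.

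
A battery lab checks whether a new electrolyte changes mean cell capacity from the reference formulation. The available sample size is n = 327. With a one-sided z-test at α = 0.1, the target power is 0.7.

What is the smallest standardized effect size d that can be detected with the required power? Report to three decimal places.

Required noncentrality: δ = z_{0.1} + z_{0.30} = 1.282 + 0.524 = 1.806.
δ = d·√n ⇒ d = δ/√n = 1.806/√327 = 0.0999.

d ≈ 0.100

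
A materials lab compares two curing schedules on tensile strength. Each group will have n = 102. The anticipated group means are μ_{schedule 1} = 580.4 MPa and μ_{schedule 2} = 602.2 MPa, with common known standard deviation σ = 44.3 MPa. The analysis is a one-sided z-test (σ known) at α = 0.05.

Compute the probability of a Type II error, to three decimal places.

Standardized effect: d = |μ_{schedule 1} − μ_{schedule 2}| / σ = |580.4 − 602.2| / 44.3 = 0.4921
Noncentrality parameter: δ = d·√(n/2) = 0.4921 × √(102/2) = 3.5143
Critical value for a one-sided test at α = 0.05: z_α = 1.645.
Power = P(Z > 1.645 − δ) = Φ(1.869) = 0.9692.
Type II error: β = 1 − power = 1 − 0.9692 = 0.0308.

β ≈ 0.031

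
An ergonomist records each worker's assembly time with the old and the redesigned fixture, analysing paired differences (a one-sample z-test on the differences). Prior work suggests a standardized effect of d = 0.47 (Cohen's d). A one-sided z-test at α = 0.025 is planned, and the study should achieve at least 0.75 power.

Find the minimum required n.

For power 0.75 need Φ(δ − z_{0.025}) = 0.75, so δ = z_{0.025} + z_{0.25} = 1.960 + 0.674 = 2.634.
δ = d·√n ⇒ n = (δ/d)² = (2.634 / 0.47)² = 31.42.
Round up to the next whole unit.

n = 32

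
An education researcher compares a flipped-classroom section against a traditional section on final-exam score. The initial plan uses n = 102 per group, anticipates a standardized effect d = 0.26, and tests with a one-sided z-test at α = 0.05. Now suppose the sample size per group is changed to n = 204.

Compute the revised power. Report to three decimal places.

With n = 204 per group: δ = d·√(n/2) = 0.26 × √(204/2) = 2.6259. Critical value z_{0.05} = 1.645.
Revised power = Φ(δ − 1.645) = Φ(0.981) = 0.8367.

Power ≈ 0.837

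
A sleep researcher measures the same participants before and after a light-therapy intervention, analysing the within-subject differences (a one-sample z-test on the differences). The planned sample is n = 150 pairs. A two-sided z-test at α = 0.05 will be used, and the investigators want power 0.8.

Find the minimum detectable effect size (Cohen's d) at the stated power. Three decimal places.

d ≈ 0.229

Need Φ(δ − 1.960) = 0.8, so δ = 1.960 + 0.842 = 2.802.
(Lower-tail contribution to power is negligible for δ > 0.)
δ = d·√n ⇒ d = δ/√n = 2.802/√150 = 0.2287.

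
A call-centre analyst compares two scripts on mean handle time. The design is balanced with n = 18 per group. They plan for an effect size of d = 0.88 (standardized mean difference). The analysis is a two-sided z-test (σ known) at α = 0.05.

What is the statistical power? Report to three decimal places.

Power ≈ 0.752

Noncentrality parameter: δ = d·√(n/2) = 0.88 × √(18/2) = 2.6400
Critical value for a two-sided test at α = 0.05: z_{α/2} = 1.960.
Power = Φ(δ − 1.960) + Φ(−δ − 1.960) = Φ(0.680) + Φ(-4.600) = 0.7518 + 0.0000 = 0.7518.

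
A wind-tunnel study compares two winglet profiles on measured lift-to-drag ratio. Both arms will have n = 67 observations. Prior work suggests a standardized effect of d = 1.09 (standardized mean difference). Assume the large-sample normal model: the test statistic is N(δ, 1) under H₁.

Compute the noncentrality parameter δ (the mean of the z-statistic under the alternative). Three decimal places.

δ ≈ 6.309

The noncentrality parameter scales effect size by the design's sample-size factor: δ = d·√(n/2) = 1.09 × √(67/2) = 6.3088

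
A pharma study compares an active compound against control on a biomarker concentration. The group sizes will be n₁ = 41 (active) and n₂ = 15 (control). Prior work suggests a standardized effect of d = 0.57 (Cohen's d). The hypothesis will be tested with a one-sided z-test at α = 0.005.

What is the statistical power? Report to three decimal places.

Noncentrality parameter: δ = d / √(1/n₁ + 1/n₂) = 0.57 / √(1/41 + 1/15) = 1.8889
One-sided α = 0.005 → critical value z_{0.005} = 2.576.
Power = Φ(δ − 2.576) = Φ(-0.687) = 0.2461.

Power ≈ 0.246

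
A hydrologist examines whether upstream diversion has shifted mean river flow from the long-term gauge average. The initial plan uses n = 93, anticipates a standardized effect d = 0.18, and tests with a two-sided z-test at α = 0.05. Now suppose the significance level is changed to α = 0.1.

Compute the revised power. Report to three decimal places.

Power ≈ 0.537

δ = d·√n = 0.18 × √93 = 1.7359 (unchanged). New critical value: z_{0.05} = 1.645.
Revised power = Φ(δ − 1.645) + Φ(−δ − 1.645) = Φ(0.091) + Φ(-3.381) = 0.5363 + 0.0004 = 0.5366.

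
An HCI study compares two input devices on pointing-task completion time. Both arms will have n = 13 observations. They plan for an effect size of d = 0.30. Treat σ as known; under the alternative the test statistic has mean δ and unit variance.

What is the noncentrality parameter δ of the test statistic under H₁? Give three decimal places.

δ = d·√(n/2) = 0.30 × √(13/2) = 0.7649

δ ≈ 0.765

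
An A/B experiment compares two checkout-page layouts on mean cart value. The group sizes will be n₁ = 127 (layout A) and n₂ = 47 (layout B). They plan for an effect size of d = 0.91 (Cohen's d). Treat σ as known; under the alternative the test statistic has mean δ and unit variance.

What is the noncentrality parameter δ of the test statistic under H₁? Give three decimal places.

δ = d / √(1/n₁ + 1/n₂) = 0.91 / √(1/127 + 1/47) = 5.3299

δ ≈ 5.330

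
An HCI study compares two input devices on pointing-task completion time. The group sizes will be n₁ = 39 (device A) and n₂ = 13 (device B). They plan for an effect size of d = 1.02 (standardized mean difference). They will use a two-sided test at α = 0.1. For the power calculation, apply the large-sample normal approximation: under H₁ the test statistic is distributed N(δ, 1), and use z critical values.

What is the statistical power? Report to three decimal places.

Power ≈ 0.938

Noncentrality parameter: λ = d / √(1/n₁ + 1/n₂) = 1.02 / √(1/39 + 1/13) = 3.1849
Two-sided α = 0.1 → critical value z_{0.05} = 1.645.
Power = Φ(λ − 1.645) + Φ(−λ − 1.645) = Φ(1.540) + Φ(-4.830) = 0.9382 + 0.0000 = 0.9382.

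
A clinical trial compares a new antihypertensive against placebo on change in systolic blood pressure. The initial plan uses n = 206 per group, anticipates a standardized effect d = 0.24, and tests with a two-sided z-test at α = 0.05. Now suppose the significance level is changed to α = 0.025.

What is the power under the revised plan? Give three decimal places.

δ = d·√(n/2) = 0.24 × √(206/2) = 2.4357 (unchanged). New critical value: z_{0.0125} = 2.241.
Revised power = Φ(δ − 2.241) + Φ(−δ − 2.241) = Φ(0.194) + Φ(-4.677) = 0.5770 + 0.0000 = 0.5770.

Power ≈ 0.577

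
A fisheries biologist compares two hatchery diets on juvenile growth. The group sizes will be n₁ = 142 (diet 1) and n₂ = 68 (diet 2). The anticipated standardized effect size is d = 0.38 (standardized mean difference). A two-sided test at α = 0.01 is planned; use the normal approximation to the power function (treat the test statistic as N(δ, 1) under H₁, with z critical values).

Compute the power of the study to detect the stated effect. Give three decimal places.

Power ≈ 0.500

Noncentrality parameter: δ = d / √(1/n₁ + 1/n₂) = 0.38 / √(1/142 + 1/68) = 2.5768
Two-sided α = 0.01 → critical value z_{0.005} = 2.576.
Power = Φ(δ − 2.576) + Φ(−δ − 2.576) = Φ(0.001) + Φ(-5.153) = 0.5004 + 0.0000 = 0.5004.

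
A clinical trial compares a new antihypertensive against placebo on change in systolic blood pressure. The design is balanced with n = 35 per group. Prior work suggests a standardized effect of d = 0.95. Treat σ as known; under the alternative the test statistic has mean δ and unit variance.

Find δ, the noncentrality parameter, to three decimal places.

δ ≈ 3.974

The noncentrality parameter scales effect size by the design's sample-size factor: δ = d·√(n/2) = 0.95 × √(35/2) = 3.9741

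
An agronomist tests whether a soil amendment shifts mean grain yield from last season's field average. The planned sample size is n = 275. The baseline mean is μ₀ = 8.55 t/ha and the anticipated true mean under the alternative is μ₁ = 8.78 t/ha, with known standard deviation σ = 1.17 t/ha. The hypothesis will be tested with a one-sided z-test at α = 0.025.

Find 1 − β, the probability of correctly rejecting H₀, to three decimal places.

Standardized effect: d = |μ₁ − μ₀| / σ = |8.78 − 8.55| / 1.17 = 0.1966
Noncentrality parameter: δ = d·√n = 0.1966 × √275 = 3.2599
Critical value for a one-sided test at α = 0.025: z_α = 1.960.
Power = Φ(δ − 1.960) = Φ(1.300) = 0.9032.

Power ≈ 0.903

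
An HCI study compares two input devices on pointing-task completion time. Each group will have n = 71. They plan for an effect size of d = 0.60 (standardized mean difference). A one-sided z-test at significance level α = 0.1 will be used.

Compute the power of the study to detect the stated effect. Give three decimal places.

Noncentrality parameter: δ = d·√(n/2) = 0.60 × √(71/2) = 3.5749
Critical value for a one-sided test at α = 0.1: z_α = 1.282.
Power = Φ(δ − 1.282) = Φ(2.293) = 0.9891.

Power ≈ 0.989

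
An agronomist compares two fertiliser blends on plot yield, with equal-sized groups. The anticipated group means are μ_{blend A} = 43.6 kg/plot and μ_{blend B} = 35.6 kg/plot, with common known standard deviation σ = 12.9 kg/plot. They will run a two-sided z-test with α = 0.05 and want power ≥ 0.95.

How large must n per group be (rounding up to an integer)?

n = 68 per group

Standardized effect: d = |μ_{blend A} − μ_{blend B}| / σ = |43.6 − 35.6| / 12.9 = 0.6202
For power 0.95 need Φ(δ − z_{0.025}) = 0.95, so δ = z_{0.025} + z_{0.05} = 1.960 + 1.645 = 3.605.
(For δ > 0 the lower-tail rejection region contributes negligibly to power, so the one-term inversion is standard.)
δ = d·√(n/2) ⇒ n = 2(δ/d)² = 2 × (3.605 / 0.6202)² = 67.58.
Round up to the next whole unit.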